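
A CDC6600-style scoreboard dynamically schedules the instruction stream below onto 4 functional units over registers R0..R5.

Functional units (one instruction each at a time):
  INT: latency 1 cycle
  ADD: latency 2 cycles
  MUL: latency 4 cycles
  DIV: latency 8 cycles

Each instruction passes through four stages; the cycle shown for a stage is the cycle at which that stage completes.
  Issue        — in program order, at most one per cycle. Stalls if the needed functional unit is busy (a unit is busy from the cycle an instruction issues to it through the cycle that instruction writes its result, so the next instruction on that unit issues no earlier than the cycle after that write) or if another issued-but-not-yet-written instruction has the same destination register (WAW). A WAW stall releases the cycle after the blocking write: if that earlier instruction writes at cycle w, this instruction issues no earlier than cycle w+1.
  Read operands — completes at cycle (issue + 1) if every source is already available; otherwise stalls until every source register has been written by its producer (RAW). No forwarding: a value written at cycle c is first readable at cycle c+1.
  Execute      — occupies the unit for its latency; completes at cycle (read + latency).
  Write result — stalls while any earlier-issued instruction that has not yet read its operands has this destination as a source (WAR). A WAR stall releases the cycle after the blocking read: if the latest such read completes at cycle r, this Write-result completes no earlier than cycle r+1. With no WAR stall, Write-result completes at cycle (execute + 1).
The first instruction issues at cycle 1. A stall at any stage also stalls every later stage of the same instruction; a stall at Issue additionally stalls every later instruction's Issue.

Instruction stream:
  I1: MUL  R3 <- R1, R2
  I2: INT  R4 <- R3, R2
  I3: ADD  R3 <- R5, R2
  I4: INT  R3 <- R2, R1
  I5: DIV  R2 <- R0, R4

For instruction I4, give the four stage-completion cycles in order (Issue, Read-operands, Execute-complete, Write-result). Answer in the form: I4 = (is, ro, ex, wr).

I4 = (13, 14, 15, 16)

[1] I1 dispatched to MUL
[2] I1 operands ready · I2 dispatched to INT
[6] I1 complete
[7] R3←I1
[8] I2 operands ready · I3 dispatched to ADD
[9] I2 complete · I3 operands ready
[10] R4←I2
[11] I3 complete
[12] R3←I3
[13] I4 dispatched to INT
[14] I4 operands ready · I5 dispatched to DIV
[15] I4 complete · I5 operands ready
[16] R3←I4
[23] I5 complete
[24] R2←I5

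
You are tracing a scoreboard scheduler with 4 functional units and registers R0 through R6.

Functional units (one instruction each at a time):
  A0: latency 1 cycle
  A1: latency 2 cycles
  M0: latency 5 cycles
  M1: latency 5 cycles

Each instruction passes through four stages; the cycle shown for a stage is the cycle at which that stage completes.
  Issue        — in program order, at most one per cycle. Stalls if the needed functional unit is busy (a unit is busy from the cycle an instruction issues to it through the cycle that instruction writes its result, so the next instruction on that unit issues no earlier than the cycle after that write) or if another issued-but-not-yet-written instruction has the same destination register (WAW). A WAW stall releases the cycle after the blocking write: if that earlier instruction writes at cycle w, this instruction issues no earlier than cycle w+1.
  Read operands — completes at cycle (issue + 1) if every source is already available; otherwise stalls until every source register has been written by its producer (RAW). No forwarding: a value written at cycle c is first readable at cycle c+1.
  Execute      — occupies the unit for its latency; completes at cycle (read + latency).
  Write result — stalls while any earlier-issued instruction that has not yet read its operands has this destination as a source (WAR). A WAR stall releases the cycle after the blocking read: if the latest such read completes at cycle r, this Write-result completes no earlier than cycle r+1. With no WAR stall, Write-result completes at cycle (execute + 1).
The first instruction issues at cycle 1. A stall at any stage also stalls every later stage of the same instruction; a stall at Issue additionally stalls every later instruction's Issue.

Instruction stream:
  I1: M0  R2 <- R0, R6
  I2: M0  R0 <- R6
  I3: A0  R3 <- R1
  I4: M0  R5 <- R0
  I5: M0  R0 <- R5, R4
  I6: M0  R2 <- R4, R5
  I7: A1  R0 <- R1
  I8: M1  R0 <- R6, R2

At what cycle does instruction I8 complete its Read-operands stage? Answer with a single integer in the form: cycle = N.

c1: I1 issues→M0
c2: I1 reads
c7: I1 exec-done
c8: I1 writes R2
c9: I2 issues→M0
c10: I2 reads · I3 issues→A0
c11: I3 reads
c12: I3 exec-done
c13: I3 writes R3
c15: I2 exec-done
c16: I2 writes R0
c17: I4 issues→M0
c18: I4 reads
c23: I4 exec-done
c24: I4 writes R5
c25: I5 issues→M0
c26: I5 reads
c31: I5 exec-done
c32: I5 writes R0
c33: I6 issues→M0
c34: I6 reads · I7 issues→A1
c35: I7 reads
c37: I7 exec-done
c38: I7 writes R0
c39: I6 exec-done · I8 issues→M1
c40: I6 writes R2
c41: I8 reads
c46: I8 exec-done
c47: I8 writes R0

cycle = 41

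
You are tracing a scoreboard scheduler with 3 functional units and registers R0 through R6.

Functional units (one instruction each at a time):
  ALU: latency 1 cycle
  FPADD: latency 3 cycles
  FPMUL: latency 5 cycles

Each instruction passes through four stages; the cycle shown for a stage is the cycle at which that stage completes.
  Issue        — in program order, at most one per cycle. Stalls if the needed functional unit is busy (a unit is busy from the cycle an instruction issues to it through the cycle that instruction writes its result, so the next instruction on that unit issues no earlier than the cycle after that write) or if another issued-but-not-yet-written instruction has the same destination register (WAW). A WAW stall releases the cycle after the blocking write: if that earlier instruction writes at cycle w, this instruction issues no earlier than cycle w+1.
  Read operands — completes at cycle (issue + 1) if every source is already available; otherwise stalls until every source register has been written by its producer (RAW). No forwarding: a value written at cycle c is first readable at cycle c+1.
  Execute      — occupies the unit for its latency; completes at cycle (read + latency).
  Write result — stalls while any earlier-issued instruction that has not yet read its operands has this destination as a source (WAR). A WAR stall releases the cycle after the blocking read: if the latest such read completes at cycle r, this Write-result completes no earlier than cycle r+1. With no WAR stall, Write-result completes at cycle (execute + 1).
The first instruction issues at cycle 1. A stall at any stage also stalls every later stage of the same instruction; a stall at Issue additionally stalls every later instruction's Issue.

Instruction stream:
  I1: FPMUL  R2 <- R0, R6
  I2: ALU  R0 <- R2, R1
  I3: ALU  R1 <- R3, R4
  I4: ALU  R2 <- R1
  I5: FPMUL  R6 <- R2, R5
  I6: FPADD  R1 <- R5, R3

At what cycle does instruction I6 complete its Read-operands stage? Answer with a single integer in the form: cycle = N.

cycle = 19

cycle 1: issue I1 (FPMUL)
cycle 2: I1 read-ops; issue I2 (ALU)
cycle 7: I1 finished on FPMUL
cycle 8: I1→R2
cycle 9: I2 read-ops
cycle 10: I2 finished on ALU
cycle 11: I2→R0
cycle 12: issue I3 (ALU)
cycle 13: I3 read-ops
cycle 14: I3 finished on ALU
cycle 15: I3→R1
cycle 16: issue I4 (ALU)
cycle 17: I4 read-ops; issue I5 (FPMUL)
cycle 18: I4 finished on ALU; issue I6 (FPADD)
cycle 19: I4→R2; I6 read-ops
cycle 20: I5 read-ops
cycle 22: I6 finished on FPADD
cycle 23: I6→R1
cycle 25: I5 finished on FPMUL
cycle 26: I5→R6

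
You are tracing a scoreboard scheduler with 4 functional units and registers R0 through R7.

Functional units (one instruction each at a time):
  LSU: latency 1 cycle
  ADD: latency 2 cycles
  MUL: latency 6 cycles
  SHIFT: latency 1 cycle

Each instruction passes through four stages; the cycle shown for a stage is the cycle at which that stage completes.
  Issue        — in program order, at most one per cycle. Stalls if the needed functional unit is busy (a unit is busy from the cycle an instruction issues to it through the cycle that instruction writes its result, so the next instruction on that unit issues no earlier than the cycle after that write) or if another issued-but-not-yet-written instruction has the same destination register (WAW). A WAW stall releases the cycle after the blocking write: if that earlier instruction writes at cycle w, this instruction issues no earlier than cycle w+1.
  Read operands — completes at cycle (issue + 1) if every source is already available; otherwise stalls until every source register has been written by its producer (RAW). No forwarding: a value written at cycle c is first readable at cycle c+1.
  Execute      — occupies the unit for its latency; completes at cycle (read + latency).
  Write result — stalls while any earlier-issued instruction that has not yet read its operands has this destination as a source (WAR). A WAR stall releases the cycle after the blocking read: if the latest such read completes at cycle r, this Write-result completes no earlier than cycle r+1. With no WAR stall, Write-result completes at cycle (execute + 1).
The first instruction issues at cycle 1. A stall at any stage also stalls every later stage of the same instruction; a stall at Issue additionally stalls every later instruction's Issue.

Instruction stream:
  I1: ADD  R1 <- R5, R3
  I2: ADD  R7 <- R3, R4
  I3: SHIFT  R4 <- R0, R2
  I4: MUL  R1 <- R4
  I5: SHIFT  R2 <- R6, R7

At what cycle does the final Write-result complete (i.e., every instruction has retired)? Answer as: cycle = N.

cycle = 18

1) issue 1, read 2, done 4, write 5
2) issue 6, read 7, done 9, write 10  <struct: ADD busy until I1 writes@5>
3) issue 7, read 8, done 9, write 10
4) issue 8, read 11, done 17, write 18  <RAW R4: wait I3 write@10>
5) issue 11, read 12, done 13, write 14  <struct: SHIFT busy until I3 writes@10>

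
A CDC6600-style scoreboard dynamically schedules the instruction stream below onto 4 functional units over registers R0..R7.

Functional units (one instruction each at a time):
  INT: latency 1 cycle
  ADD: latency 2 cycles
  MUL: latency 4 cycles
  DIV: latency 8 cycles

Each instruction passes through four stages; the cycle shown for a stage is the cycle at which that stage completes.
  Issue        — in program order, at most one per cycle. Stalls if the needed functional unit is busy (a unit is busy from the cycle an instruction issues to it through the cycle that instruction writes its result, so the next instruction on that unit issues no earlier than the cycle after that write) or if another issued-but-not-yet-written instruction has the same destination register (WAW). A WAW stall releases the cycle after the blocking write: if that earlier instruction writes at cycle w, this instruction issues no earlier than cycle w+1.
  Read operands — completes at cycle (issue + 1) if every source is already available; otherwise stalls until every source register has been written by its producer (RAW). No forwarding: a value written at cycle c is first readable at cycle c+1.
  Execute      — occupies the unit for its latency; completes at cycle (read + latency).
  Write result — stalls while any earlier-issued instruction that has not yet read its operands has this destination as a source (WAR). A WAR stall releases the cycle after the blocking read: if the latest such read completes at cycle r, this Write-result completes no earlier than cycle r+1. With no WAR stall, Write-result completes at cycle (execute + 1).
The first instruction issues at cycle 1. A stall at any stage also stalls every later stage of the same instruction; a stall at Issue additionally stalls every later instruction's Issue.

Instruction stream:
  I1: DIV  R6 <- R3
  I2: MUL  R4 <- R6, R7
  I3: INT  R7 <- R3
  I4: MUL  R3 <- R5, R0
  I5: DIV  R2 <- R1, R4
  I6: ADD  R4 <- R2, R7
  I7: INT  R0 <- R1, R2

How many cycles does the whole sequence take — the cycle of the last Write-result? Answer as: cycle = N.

cycle = 33

[I1] 1/2/10/11
[I2] 2/12/16/17  (RAW R6: wait I1 write@11)
[I3] 3/4/5/13  (WAR R7: wait I2 read@12)
[I4] 18/19/23/24  (struct: MUL busy until I2 writes@17)
[I5] 19/20/28/29
[I6] 20/30/32/33  (RAW R2: wait I5 write@29)
[I7] 21/30/31/32  (RAW R2: wait I5 write@29)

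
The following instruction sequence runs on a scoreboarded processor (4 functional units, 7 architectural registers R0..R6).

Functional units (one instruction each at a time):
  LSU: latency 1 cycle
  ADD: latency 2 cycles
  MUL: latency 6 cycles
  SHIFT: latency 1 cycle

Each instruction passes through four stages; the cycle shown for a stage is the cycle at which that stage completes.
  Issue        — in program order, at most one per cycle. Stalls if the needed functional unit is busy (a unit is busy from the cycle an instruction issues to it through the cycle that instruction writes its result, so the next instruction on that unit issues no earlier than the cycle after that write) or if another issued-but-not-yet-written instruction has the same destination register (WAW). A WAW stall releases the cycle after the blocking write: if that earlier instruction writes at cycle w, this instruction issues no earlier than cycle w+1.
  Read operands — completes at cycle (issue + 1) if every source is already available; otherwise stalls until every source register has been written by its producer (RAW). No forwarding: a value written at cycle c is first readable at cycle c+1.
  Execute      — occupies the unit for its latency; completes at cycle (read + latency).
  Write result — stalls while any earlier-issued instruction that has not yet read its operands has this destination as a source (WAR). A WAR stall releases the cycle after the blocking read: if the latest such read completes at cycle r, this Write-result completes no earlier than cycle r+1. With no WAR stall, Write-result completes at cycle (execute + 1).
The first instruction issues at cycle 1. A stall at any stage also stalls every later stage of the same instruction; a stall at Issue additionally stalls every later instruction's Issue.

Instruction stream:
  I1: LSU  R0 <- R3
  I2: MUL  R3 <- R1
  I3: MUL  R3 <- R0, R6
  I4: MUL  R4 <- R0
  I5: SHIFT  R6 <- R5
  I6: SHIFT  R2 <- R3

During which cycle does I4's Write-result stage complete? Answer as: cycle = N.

cycle = 28

t=1  I1 dispatched to LSU
t=2  I1 operands ready; I2 dispatched to MUL
t=3  I1 complete; I2 operands ready
t=4  R0←I1
t=9  I2 complete
t=10  R3←I2
t=11  I3 dispatched to MUL
t=12  I3 operands ready
t=18  I3 complete
t=19  R3←I3
t=20  I4 dispatched to MUL
t=21  I4 operands ready; I5 dispatched to SHIFT
t=22  I5 operands ready
t=23  I5 complete
t=24  R6←I5
t=25  I6 dispatched to SHIFT
t=26  I6 operands ready
t=27  I4 complete; I6 complete
t=28  R4←I4; R2←I6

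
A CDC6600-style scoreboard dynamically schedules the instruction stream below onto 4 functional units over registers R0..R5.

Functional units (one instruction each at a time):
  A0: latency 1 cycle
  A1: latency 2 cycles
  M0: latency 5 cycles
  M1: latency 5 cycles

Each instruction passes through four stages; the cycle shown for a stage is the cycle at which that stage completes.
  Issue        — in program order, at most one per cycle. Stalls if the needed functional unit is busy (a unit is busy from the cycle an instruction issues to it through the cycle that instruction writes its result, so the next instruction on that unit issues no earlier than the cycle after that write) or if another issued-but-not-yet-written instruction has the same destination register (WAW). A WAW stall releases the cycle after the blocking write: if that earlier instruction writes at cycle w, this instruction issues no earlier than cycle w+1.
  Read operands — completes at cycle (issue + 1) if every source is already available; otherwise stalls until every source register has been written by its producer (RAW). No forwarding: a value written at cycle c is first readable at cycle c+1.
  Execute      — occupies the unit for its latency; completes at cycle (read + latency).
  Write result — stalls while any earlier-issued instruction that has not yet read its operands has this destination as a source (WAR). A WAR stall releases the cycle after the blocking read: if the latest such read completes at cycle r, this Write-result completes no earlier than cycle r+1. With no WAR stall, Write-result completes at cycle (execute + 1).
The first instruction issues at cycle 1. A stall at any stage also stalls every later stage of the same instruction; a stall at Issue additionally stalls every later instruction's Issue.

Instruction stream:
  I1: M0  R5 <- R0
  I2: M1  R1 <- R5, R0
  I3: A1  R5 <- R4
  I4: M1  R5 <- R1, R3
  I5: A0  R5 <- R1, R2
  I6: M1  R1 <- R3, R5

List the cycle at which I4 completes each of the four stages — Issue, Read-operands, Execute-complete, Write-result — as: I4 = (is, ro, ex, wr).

c1: I1 issues→M0
c2: I1 reads, I2 issues→M1
c7: I1 exec-done
c8: I1 writes R5
c9: I2 reads, I3 issues→A1
c10: I3 reads
c12: I3 exec-done
c13: I3 writes R5
c14: I2 exec-done
c15: I2 writes R1
c16: I4 issues→M1
c17: I4 reads
c22: I4 exec-done
c23: I4 writes R5
c24: I5 issues→A0
c25: I5 reads, I6 issues→M1
c26: I5 exec-done
c27: I5 writes R5
c28: I6 reads
c33: I6 exec-done
c34: I6 writes R1

I4 = (16, 17, 22, 23)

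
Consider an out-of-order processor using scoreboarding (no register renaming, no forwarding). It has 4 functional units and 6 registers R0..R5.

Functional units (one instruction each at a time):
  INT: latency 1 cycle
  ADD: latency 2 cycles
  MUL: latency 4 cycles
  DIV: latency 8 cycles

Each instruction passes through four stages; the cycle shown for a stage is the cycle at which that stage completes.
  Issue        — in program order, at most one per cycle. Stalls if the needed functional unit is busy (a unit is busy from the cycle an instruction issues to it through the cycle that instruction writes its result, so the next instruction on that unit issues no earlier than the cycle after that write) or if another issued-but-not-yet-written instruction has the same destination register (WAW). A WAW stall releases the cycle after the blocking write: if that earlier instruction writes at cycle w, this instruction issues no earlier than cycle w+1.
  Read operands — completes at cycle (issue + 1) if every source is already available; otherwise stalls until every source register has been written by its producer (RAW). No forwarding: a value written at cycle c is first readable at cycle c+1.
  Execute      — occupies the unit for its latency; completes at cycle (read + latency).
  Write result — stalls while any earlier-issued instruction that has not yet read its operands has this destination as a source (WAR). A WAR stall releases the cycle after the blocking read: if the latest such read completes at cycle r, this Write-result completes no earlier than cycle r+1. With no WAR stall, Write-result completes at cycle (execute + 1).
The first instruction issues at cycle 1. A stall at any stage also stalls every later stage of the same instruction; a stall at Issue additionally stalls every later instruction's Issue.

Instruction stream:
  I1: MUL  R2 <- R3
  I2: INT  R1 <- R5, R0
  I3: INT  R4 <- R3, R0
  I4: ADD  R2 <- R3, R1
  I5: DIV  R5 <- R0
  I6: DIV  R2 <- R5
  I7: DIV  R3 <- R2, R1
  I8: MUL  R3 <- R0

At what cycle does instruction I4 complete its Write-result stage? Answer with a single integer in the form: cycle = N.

I1: IS=1 RO=2 EX=6 WR=7
I2: IS=2 RO=3 EX=4 WR=5
I3: IS=6 RO=7 EX=8 WR=9  [struct: INT busy until I2 writes@5]
I4: IS=8 RO=9 EX=11 WR=12  [WAW R2: wait I1 write@7]
I5: IS=9 RO=10 EX=18 WR=19
I6: IS=20 RO=21 EX=29 WR=30  [struct: DIV busy until I5 writes@19]
I7: IS=31 RO=32 EX=40 WR=41  [struct: DIV busy until I6 writes@30]
I8: IS=42 RO=43 EX=47 WR=48  [WAW R3: wait I7 write@41]

cycle = 12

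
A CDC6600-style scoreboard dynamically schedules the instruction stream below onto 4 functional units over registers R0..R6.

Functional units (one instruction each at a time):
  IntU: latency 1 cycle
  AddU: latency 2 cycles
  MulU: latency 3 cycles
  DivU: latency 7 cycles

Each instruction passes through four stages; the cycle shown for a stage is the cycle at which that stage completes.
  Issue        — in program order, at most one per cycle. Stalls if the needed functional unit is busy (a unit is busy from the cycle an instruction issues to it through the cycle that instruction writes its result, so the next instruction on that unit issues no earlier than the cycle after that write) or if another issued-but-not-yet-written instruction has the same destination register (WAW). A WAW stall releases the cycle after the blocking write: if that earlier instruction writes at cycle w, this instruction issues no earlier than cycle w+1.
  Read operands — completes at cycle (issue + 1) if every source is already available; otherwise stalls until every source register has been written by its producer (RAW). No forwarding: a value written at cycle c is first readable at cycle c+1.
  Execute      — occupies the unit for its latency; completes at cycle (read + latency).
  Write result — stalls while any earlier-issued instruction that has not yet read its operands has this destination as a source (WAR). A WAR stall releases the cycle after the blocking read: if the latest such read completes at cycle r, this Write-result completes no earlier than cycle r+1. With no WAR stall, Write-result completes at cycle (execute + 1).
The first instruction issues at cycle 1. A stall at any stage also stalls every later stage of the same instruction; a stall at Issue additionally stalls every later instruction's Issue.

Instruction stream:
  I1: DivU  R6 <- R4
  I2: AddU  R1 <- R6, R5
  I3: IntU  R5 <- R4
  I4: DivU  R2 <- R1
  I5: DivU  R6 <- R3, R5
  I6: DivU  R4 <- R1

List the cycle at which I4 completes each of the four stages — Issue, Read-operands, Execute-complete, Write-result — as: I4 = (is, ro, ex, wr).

I1  is:1  ro:2  ex:9  wr:10
I2  is:2  ro:11  ex:13  wr:14  — RAW R6: wait I1 write@10
I3  is:3  ro:4  ex:5  wr:12  — WAR R5: wait I2 read@11
I4  is:11  ro:15  ex:22  wr:23  — struct: DivU busy until I1 writes@10, RAW R1: wait I2 write@14
I5  is:24  ro:25  ex:32  wr:33  — struct: DivU busy until I4 writes@23
I6  is:34  ro:35  ex:42  wr:43  — struct: DivU busy until I5 writes@33

I4 = (11, 15, 22, 23)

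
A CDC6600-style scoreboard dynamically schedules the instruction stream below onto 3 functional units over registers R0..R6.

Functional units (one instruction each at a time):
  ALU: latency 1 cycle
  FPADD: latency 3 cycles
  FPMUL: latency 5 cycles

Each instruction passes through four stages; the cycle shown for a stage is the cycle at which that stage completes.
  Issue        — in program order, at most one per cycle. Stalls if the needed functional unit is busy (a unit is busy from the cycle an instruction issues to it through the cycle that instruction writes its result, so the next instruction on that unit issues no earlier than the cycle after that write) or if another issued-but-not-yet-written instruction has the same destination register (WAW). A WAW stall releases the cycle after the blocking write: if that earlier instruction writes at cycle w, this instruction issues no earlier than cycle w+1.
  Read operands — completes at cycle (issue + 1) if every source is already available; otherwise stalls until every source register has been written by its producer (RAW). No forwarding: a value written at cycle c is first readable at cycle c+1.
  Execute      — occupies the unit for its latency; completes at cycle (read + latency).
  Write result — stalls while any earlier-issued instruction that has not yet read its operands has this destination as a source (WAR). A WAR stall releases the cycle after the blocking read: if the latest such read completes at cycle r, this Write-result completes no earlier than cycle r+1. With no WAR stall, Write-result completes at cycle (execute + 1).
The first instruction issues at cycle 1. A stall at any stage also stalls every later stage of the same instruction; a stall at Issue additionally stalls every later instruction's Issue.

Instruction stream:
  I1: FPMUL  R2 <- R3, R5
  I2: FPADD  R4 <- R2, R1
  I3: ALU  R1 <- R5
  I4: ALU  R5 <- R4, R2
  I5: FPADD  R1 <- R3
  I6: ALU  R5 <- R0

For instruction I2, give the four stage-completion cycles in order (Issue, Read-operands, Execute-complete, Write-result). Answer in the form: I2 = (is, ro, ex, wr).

I2 = (2, 9, 12, 13)

cycle 1: I1 dispatched to FPMUL
cycle 2: I1 operands ready | I2 dispatched to FPADD
cycle 3: I3 dispatched to ALU
cycle 4: I3 operands ready
cycle 5: I3 complete
cycle 7: I1 complete
cycle 8: R2←I1
cycle 9: I2 operands ready
cycle 10: R1←I3
cycle 11: I4 dispatched to ALU
cycle 12: I2 complete
cycle 13: R4←I2
cycle 14: I4 operands ready | I5 dispatched to FPADD
cycle 15: I4 complete | I5 operands ready
cycle 16: R5←I4
cycle 17: I6 dispatched to ALU
cycle 18: I5 complete | I6 operands ready
cycle 19: R1←I5 | I6 complete
cycle 20: R5←I6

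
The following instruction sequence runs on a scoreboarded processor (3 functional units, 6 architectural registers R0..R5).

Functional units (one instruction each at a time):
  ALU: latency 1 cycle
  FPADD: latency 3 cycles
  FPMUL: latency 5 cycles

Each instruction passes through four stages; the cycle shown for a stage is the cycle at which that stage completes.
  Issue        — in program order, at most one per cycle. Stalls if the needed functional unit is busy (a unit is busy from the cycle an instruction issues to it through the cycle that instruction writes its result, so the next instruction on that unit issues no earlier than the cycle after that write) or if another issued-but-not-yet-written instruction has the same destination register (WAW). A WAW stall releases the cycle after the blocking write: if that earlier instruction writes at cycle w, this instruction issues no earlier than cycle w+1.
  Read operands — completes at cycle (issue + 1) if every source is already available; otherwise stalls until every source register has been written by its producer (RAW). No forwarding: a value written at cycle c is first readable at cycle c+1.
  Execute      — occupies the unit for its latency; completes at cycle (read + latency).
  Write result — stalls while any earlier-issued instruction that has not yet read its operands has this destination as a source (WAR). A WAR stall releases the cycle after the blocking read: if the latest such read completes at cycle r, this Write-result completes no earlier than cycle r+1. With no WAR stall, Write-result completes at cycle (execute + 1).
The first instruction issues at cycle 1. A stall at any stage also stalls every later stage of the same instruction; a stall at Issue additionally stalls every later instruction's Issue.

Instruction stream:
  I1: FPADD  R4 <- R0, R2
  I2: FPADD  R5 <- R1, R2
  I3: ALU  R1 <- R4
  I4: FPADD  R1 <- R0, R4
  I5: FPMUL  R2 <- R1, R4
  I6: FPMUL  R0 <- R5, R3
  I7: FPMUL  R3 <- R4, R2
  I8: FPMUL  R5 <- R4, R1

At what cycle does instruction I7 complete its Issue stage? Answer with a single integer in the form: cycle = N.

cycle = 34

[1] I1 issues→FPADD
[2] I1 reads
[5] I1 exec-done
[6] I1 writes R4
[7] I2 issues→FPADD
[8] I2 reads; I3 issues→ALU
[9] I3 reads
[10] I3 exec-done
[11] I2 exec-done; I3 writes R1
[12] I2 writes R5
[13] I4 issues→FPADD
[14] I4 reads; I5 issues→FPMUL
[17] I4 exec-done
[18] I4 writes R1
[19] I5 reads
[24] I5 exec-done
[25] I5 writes R2
[26] I6 issues→FPMUL
[27] I6 reads
[32] I6 exec-done
[33] I6 writes R0
[34] I7 issues→FPMUL
[35] I7 reads
[40] I7 exec-done
[41] I7 writes R3
[42] I8 issues→FPMUL
[43] I8 reads
[48] I8 exec-done
[49] I8 writes R5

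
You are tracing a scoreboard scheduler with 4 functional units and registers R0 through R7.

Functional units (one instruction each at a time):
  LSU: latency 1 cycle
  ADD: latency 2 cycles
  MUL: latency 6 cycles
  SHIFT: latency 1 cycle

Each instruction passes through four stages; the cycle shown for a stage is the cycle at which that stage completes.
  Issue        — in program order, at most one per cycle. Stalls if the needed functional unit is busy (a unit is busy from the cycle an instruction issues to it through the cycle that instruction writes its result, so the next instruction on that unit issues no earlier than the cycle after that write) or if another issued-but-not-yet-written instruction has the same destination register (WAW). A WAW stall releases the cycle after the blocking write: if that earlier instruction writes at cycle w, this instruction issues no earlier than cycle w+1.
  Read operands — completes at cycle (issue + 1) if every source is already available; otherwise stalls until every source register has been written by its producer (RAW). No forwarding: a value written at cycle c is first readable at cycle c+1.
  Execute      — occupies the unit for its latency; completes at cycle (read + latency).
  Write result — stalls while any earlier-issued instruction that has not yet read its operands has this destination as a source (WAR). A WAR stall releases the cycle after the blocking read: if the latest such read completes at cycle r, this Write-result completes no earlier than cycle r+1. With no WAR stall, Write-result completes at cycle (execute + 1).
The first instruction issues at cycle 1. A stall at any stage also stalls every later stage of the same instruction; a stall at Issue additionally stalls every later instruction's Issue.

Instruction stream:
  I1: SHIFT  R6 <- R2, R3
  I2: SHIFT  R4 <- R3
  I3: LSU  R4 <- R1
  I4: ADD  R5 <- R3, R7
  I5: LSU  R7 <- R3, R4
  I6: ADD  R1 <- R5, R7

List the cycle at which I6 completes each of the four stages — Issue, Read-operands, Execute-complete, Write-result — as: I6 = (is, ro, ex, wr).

I6 = (15, 17, 19, 20)

cycle 1: I1→SHIFT
cycle 2: I1 RO
cycle 3: I1 EX
cycle 4: I1 WR R6
cycle 5: I2→SHIFT
cycle 6: I2 RO
cycle 7: I2 EX
cycle 8: I2 WR R4
cycle 9: I3→LSU
cycle 10: I3 RO · I4→ADD
cycle 11: I3 EX · I4 RO
cycle 12: I3 WR R4
cycle 13: I4 EX · I5→LSU
cycle 14: I4 WR R5 · I5 RO
cycle 15: I5 EX · I6→ADD
cycle 16: I5 WR R7
cycle 17: I6 RO
cycle 19: I6 EX
cycle 20: I6 WR R1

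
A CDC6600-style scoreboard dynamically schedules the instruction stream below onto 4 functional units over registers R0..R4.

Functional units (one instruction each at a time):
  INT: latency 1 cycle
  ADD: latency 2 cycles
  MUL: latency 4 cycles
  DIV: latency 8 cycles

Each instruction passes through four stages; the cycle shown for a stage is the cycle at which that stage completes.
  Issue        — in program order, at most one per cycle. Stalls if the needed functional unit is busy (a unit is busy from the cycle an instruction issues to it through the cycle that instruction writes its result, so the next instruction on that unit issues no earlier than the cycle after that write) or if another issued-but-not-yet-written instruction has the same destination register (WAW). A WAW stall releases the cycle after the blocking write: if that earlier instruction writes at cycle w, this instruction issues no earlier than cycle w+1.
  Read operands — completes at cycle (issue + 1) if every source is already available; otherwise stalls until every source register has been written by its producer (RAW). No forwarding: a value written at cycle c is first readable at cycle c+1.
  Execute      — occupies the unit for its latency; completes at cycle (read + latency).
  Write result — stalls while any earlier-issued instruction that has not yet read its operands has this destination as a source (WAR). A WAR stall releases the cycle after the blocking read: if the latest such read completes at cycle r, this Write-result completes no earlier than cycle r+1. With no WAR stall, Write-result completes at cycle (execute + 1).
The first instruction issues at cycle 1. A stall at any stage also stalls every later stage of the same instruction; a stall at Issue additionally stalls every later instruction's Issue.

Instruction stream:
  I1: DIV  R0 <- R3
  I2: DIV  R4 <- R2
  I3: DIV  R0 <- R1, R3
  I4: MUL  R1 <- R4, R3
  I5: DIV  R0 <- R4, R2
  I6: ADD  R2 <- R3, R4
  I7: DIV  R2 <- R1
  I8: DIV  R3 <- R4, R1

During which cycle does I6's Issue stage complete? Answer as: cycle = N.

I1  is:1  ro:2  ex:10  wr:11
I2  is:12  ro:13  ex:21  wr:22  — struct: DIV busy until I1 writes@11
I3  is:23  ro:24  ex:32  wr:33  — struct: DIV busy until I2 writes@22
I4  is:24  ro:25  ex:29  wr:30
I5  is:34  ro:35  ex:43  wr:44  — struct: DIV busy until I3 writes@33
I6  is:35  ro:36  ex:38  wr:39
I7  is:45  ro:46  ex:54  wr:55  — struct: DIV busy until I5 writes@44
I8  is:56  ro:57  ex:65  wr:66  — struct: DIV busy until I7 writes@55

cycle = 35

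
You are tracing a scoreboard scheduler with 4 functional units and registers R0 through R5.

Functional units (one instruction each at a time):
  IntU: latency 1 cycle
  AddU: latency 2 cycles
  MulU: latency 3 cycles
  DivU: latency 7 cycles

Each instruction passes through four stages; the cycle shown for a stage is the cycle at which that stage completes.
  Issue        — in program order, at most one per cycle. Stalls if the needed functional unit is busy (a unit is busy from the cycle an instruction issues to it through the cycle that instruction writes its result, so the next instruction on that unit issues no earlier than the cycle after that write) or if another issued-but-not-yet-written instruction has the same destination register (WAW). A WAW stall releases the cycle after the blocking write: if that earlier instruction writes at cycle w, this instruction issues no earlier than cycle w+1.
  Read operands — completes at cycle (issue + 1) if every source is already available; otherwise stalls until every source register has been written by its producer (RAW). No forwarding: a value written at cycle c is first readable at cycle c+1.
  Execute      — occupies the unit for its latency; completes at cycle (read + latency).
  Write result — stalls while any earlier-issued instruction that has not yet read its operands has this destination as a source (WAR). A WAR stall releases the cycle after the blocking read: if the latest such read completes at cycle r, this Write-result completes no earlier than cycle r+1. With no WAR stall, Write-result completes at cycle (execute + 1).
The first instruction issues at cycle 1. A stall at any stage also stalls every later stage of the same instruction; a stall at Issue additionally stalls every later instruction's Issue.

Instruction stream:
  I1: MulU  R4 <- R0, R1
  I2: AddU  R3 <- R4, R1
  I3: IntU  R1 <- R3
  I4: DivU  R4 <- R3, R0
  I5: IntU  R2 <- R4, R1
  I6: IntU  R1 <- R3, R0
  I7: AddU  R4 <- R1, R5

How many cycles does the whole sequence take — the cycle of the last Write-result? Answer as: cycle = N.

cycle = 30

cycle 1: I1→MulU
cycle 2: I1 RO · I2→AddU
cycle 3: I3→IntU
cycle 5: I1 EX
cycle 6: I1 WR R4
cycle 7: I2 RO · I4→DivU
cycle 9: I2 EX
cycle 10: I2 WR R3
cycle 11: I3 RO · I4 RO
cycle 12: I3 EX
cycle 13: I3 WR R1
cycle 14: I5→IntU
cycle 18: I4 EX
cycle 19: I4 WR R4
cycle 20: I5 RO
cycle 21: I5 EX
cycle 22: I5 WR R2
cycle 23: I6→IntU
cycle 24: I6 RO · I7→AddU
cycle 25: I6 EX
cycle 26: I6 WR R1
cycle 27: I7 RO
cycle 29: I7 EX
cycle 30: I7 WR R4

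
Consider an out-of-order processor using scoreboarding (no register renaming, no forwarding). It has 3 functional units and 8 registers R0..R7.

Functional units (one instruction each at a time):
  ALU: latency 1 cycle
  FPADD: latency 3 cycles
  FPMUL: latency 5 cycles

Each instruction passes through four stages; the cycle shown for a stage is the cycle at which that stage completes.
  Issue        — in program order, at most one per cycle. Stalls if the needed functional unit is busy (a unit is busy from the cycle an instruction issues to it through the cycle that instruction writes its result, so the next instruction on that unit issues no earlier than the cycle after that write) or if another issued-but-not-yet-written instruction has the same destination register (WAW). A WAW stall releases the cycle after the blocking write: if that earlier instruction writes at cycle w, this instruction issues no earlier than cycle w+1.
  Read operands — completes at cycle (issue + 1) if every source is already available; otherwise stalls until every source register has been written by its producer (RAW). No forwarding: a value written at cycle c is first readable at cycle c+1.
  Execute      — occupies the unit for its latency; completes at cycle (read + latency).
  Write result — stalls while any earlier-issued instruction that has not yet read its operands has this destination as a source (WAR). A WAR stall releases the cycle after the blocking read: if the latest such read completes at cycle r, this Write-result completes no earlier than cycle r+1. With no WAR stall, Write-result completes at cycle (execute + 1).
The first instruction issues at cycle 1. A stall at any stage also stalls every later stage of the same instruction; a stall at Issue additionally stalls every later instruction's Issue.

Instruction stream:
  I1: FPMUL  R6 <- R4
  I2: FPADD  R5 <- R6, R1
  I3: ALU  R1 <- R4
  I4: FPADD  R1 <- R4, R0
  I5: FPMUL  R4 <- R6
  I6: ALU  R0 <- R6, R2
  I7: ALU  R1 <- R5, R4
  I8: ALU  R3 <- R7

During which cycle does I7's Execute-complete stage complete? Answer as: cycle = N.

cycle = 24

I1 -> (1, 2, 7, 8)
I2 -> (2, 9, 12, 13)  // RAW R6: wait I1 write@8
I3 -> (3, 4, 5, 10)  // WAR R1: wait I2 read@9
I4 -> (14, 15, 18, 19)  // struct: FPADD busy until I2 writes@13
I5 -> (15, 16, 21, 22)
I6 -> (16, 17, 18, 19)
I7 -> (20, 23, 24, 25)  // struct: ALU busy until I6 writes@19, RAW R4: wait I5 write@22
I8 -> (26, 27, 28, 29)  // struct: ALU busy until I7 writes@25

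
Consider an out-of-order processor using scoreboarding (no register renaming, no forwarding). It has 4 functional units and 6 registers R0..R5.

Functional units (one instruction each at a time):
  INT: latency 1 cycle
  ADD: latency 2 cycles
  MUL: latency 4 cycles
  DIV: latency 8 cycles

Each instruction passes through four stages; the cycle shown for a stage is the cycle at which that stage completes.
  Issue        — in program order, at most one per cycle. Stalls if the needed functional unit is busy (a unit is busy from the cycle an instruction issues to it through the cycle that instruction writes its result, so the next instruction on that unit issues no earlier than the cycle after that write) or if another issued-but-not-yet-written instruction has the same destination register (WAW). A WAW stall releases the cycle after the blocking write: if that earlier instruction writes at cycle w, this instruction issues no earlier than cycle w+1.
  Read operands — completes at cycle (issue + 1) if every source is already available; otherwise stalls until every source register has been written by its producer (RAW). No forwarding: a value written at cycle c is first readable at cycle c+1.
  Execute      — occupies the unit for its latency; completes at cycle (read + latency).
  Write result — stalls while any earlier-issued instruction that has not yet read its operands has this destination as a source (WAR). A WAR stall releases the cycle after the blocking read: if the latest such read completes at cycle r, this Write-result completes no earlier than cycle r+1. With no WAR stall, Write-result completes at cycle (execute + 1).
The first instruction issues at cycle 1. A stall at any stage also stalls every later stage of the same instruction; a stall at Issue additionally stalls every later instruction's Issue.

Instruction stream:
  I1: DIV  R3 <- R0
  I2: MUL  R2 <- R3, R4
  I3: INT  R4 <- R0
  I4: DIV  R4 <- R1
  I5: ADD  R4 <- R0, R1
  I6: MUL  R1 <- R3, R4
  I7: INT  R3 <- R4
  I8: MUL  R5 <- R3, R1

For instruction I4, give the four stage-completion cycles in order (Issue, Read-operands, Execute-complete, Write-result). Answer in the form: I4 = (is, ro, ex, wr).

I4 = (14, 15, 23, 24)

cycle 1: issue I1 (DIV)
cycle 2: I1 read-ops, issue I2 (MUL)
cycle 3: issue I3 (INT)
cycle 4: I3 read-ops
cycle 5: I3 finished on INT
cycle 10: I1 finished on DIV
cycle 11: I1→R3
cycle 12: I2 read-ops
cycle 13: I3→R4
cycle 14: issue I4 (DIV)
cycle 15: I4 read-ops
cycle 16: I2 finished on MUL
cycle 17: I2→R2
cycle 23: I4 finished on DIV
cycle 24: I4→R4
cycle 25: issue I5 (ADD)
cycle 26: I5 read-ops, issue I6 (MUL)
cycle 27: issue I7 (INT)
cycle 28: I5 finished on ADD
cycle 29: I5→R4
cycle 30: I6 read-ops, I7 read-ops
cycle 31: I7 finished on INT
cycle 32: I7→R3
cycle 34: I6 finished on MUL
cycle 35: I6→R1
cycle 36: issue I8 (MUL)
cycle 37: I8 read-ops
cycle 41: I8 finished on MUL
cycle 42: I8→R5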